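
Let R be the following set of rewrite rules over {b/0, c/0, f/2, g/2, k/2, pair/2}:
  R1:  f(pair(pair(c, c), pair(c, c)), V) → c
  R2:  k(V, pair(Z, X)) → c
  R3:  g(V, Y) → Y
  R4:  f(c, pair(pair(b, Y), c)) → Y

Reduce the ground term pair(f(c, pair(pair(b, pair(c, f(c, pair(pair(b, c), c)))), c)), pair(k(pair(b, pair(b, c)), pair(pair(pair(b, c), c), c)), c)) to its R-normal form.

1. pair(f(c, pair(pair(b, pair(c, f(c, pair(pair(b, c), c)))), c)), pair(k(pair(b, pair(b, c)), pair(pair(pair(b, c), c), c)), c))  →  pair(pair(c, f(c, pair(pair(b, c), c))), pair(k(pair(b, pair(b, c)), pair(pair(pair(b, c), c), c)), c))   [R4 at 1]
2. pair(pair(c, f(c, pair(pair(b, c), c))), pair(k(pair(b, pair(b, c)), pair(pair(pair(b, c), c), c)), c))  →  pair(pair(c, c), pair(k(pair(b, pair(b, c)), pair(pair(pair(b, c), c), c)), c))   [R4 at 1.2]
3. pair(pair(c, c), pair(k(pair(b, pair(b, c)), pair(pair(pair(b, c), c), c)), c))  →  pair(pair(c, c), pair(c, c))   [R2 at 2.1]

pair(pair(c, c), pair(c, c))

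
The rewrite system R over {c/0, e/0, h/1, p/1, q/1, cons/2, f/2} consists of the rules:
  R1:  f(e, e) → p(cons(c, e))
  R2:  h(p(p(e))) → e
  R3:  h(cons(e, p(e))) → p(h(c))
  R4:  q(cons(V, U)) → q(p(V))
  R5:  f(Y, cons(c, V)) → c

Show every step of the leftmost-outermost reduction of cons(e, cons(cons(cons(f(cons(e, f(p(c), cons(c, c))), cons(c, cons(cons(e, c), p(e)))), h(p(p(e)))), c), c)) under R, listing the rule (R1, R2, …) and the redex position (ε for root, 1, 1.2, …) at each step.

1. cons(e, cons(cons(cons(f(cons(e, f(p(c), cons(c, c))), cons(c, cons(cons(e, c), p(e)))), h(p(p(e)))), c), c))  →  cons(e, cons(cons(cons(c, h(p(p(e)))), c), c))   [R5 at 2.1.1.1]
2. cons(e, cons(cons(cons(c, h(p(p(e)))), c), c))  →  cons(e, cons(cons(cons(c, e), c), c))   [R2 at 2.1.1.2]

cons(e, cons(cons(cons(c, e), c), c))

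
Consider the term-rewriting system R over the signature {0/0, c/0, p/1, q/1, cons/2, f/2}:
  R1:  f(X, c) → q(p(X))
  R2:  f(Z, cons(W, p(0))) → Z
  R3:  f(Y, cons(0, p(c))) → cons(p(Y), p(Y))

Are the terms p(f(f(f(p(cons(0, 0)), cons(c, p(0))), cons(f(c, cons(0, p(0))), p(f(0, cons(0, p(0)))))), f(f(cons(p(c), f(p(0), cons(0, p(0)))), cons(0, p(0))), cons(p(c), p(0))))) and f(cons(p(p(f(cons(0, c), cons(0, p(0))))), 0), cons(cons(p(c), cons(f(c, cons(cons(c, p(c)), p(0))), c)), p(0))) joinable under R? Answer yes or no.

Reduce t₁ = p(f(f(f(p(cons(0, 0)), cons(c, p(0))), cons(f(c, cons(0, p(0))), p(f(0, cons(0, p(0)))))), f(f(cons(p(c), f(p(0), cons(0, p(0)))), cons(0, p(0))), cons(p(c), p(0))))):
1. p(f(f(f(p(cons(0, 0)), cons(c, p(0))), cons(f(c, cons(0, p(0))), p(f(0, cons(0, p(0)))))), f(f(cons(p(c), f(p(0), cons(0, p(0)))), cons(0, p(0))), cons(p(c), p(0)))))  →  p(f(f(p(cons(0, 0)), cons(f(c, cons(0, p(0))), p(f(0, cons(0, p(0)))))), f(f(cons(p(c), f(p(0), cons(0, p(0)))), cons(0, p(0))), cons(p(c), p(0)))))   [R2 at 1.1.1]
2. p(f(f(p(cons(0, 0)), cons(f(c, cons(0, p(0))), p(f(0, cons(0, p(0)))))), f(f(cons(p(c), f(p(0), cons(0, p(0)))), cons(0, p(0))), cons(p(c), p(0)))))  →  p(f(f(p(cons(0, 0)), cons(c, p(f(0, cons(0, p(0)))))), f(f(cons(p(c), f(p(0), cons(0, p(0)))), cons(0, p(0))), cons(p(c), p(0)))))   [R2 at 1.1.2.1]
3. p(f(f(p(cons(0, 0)), cons(c, p(f(0, cons(0, p(0)))))), f(f(cons(p(c), f(p(0), cons(0, p(0)))), cons(0, p(0))), cons(p(c), p(0)))))  →  p(f(f(p(cons(0, 0)), cons(c, p(0))), f(f(cons(p(c), f(p(0), cons(0, p(0)))), cons(0, p(0))), cons(p(c), p(0)))))   [R2 at 1.1.2.2.1]
4. p(f(f(p(cons(0, 0)), cons(c, p(0))), f(f(cons(p(c), f(p(0), cons(0, p(0)))), cons(0, p(0))), cons(p(c), p(0)))))  →  p(f(p(cons(0, 0)), f(f(cons(p(c), f(p(0), cons(0, p(0)))), cons(0, p(0))), cons(p(c), p(0)))))   [R2 at 1.1]
5. p(f(p(cons(0, 0)), f(f(cons(p(c), f(p(0), cons(0, p(0)))), cons(0, p(0))), cons(p(c), p(0)))))  →  p(f(p(cons(0, 0)), f(cons(p(c), f(p(0), cons(0, p(0)))), cons(0, p(0)))))   [R2 at 1.2]
6. p(f(p(cons(0, 0)), f(cons(p(c), f(p(0), cons(0, p(0)))), cons(0, p(0)))))  →  p(f(p(cons(0, 0)), cons(p(c), f(p(0), cons(0, p(0))))))   [R2 at 1.2]
7. p(f(p(cons(0, 0)), cons(p(c), f(p(0), cons(0, p(0))))))  →  p(f(p(cons(0, 0)), cons(p(c), p(0))))   [R2 at 1.2.2]
8. p(f(p(cons(0, 0)), cons(p(c), p(0))))  →  p(p(cons(0, 0)))   [R2 at 1]

Reduce t₂ = f(cons(p(p(f(cons(0, c), cons(0, p(0))))), 0), cons(cons(p(c), cons(f(c, cons(cons(c, p(c)), p(0))), c)), p(0))):
1. f(cons(p(p(f(cons(0, c), cons(0, p(0))))), 0), cons(cons(p(c), cons(f(c, cons(cons(c, p(c)), p(0))), c)), p(0)))  →  cons(p(p(f(cons(0, c), cons(0, p(0))))), 0)   [R2 at ε]
2. cons(p(p(f(cons(0, c), cons(0, p(0))))), 0)  →  cons(p(p(cons(0, c))), 0)   [R2 at 1.1.1]

no — NF(t₁) = p(p(cons(0, 0))), NF(t₂) = cons(p(p(cons(0, c))), 0)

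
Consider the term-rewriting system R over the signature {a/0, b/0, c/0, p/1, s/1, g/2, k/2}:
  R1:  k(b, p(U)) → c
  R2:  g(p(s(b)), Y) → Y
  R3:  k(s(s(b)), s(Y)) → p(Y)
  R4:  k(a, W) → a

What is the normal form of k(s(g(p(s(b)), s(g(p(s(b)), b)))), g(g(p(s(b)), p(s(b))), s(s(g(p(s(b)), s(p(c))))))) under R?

p(s(s(p(c))))

1. k(s(g(p(s(b)), s(g(p(s(b)), b)))), g(g(p(s(b)), p(s(b))), s(s(g(p(s(b)), s(p(c)))))))  →  k(s(s(g(p(s(b)), b))), g(g(p(s(b)), p(s(b))), s(s(g(p(s(b)), s(p(c)))))))   [R2 at 1.1]
2. k(s(s(g(p(s(b)), b))), g(g(p(s(b)), p(s(b))), s(s(g(p(s(b)), s(p(c)))))))  →  k(s(s(b)), g(g(p(s(b)), p(s(b))), s(s(g(p(s(b)), s(p(c)))))))   [R2 at 1.1.1]
3. k(s(s(b)), g(g(p(s(b)), p(s(b))), s(s(g(p(s(b)), s(p(c)))))))  →  k(s(s(b)), g(p(s(b)), s(s(g(p(s(b)), s(p(c)))))))   [R2 at 2.1]
4. k(s(s(b)), g(p(s(b)), s(s(g(p(s(b)), s(p(c)))))))  →  k(s(s(b)), s(s(g(p(s(b)), s(p(c))))))   [R2 at 2]
5. k(s(s(b)), s(s(g(p(s(b)), s(p(c))))))  →  p(s(g(p(s(b)), s(p(c)))))   [R3 at ε]
6. p(s(g(p(s(b)), s(p(c)))))  →  p(s(s(p(c))))   [R2 at 1.1]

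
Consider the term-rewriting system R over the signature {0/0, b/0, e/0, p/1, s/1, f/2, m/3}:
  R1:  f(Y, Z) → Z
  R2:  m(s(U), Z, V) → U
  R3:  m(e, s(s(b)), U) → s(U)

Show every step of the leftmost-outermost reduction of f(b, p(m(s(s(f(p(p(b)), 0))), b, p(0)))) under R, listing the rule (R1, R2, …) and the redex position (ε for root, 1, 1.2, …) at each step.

p(s(0))

1. f(b, p(m(s(s(f(p(p(b)), 0))), b, p(0))))  →  p(m(s(s(f(p(p(b)), 0))), b, p(0)))   [R1 at ε]
2. p(m(s(s(f(p(p(b)), 0))), b, p(0)))  →  p(s(f(p(p(b)), 0)))   [R2 at 1]
3. p(s(f(p(p(b)), 0)))  →  p(s(0))   [R1 at 1.1]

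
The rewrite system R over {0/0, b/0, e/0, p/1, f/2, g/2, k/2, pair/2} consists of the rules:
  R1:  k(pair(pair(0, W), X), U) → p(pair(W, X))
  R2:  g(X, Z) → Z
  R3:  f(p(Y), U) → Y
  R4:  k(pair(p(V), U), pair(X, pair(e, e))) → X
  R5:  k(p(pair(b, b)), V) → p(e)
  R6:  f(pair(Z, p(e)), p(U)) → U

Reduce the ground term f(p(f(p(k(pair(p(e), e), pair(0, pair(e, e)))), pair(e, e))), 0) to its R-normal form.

0

1. f(p(f(p(k(pair(p(e), e), pair(0, pair(e, e)))), pair(e, e))), 0)  →  f(p(k(pair(p(e), e), pair(0, pair(e, e)))), pair(e, e))   [R3 at ε]
2. f(p(k(pair(p(e), e), pair(0, pair(e, e)))), pair(e, e))  →  k(pair(p(e), e), pair(0, pair(e, e)))   [R3 at ε]
3. k(pair(p(e), e), pair(0, pair(e, e)))  →  0   [R4 at ε]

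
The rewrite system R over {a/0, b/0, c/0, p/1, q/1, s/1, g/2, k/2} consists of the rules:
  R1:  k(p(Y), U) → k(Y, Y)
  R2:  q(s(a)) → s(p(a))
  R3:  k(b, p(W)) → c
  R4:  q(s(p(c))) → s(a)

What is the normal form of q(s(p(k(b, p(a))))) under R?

s(a)

1. q(s(p(k(b, p(a)))))  →  q(s(p(c)))   [R3 at 1.1.1]
2. q(s(p(c)))  →  s(a)   [R4 at ε]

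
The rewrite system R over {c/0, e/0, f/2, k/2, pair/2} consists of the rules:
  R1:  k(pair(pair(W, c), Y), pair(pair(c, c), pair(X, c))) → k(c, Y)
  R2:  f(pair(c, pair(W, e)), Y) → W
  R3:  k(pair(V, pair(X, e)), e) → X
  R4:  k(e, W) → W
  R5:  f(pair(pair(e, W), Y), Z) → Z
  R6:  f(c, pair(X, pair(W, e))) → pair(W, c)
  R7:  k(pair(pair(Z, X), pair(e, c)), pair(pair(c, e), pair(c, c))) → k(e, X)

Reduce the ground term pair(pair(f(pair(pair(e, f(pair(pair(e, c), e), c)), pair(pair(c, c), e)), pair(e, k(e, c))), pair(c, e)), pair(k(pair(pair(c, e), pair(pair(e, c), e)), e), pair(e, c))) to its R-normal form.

pair(pair(pair(e, c), pair(c, e)), pair(pair(e, c), pair(e, c)))

1. pair(pair(f(pair(pair(e, f(pair(pair(e, c), e), c)), pair(pair(c, c), e)), pair(e, k(e, c))), pair(c, e)), pair(k(pair(pair(c, e), pair(pair(e, c), e)), e), pair(e, c)))  →  pair(pair(pair(e, k(e, c)), pair(c, e)), pair(k(pair(pair(c, e), pair(pair(e, c), e)), e), pair(e, c)))   [R5 at 1.1]
2. pair(pair(pair(e, k(e, c)), pair(c, e)), pair(k(pair(pair(c, e), pair(pair(e, c), e)), e), pair(e, c)))  →  pair(pair(pair(e, c), pair(c, e)), pair(k(pair(pair(c, e), pair(pair(e, c), e)), e), pair(e, c)))   [R4 at 1.1.2]
3. pair(pair(pair(e, c), pair(c, e)), pair(k(pair(pair(c, e), pair(pair(e, c), e)), e), pair(e, c)))  →  pair(pair(pair(e, c), pair(c, e)), pair(pair(e, c), pair(e, c)))   [R3 at 2.1]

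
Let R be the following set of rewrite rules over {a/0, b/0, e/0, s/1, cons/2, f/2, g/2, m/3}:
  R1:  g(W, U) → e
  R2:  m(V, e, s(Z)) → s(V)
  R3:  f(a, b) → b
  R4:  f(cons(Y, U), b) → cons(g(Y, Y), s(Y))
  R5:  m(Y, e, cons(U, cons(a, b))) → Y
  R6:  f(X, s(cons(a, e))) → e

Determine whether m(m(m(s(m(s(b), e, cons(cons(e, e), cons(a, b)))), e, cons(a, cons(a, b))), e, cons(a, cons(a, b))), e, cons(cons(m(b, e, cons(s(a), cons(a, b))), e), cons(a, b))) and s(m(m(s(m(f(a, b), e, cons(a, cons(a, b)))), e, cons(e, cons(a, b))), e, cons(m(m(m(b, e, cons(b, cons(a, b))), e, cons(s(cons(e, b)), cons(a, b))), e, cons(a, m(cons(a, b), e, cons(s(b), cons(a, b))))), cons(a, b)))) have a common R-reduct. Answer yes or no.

Reduce t₁ = m(m(m(s(m(s(b), e, cons(cons(e, e), cons(a, b)))), e, cons(a, cons(a, b))), e, cons(a, cons(a, b))), e, cons(cons(m(b, e, cons(s(a), cons(a, b))), e), cons(a, b))):
1. m(m(m(s(m(s(b), e, cons(cons(e, e), cons(a, b)))), e, cons(a, cons(a, b))), e, cons(a, cons(a, b))), e, cons(cons(m(b, e, cons(s(a), cons(a, b))), e), cons(a, b)))  →  m(m(s(m(s(b), e, cons(cons(e, e), cons(a, b)))), e, cons(a, cons(a, b))), e, cons(a, cons(a, b)))   [R5 at ε]
2. m(m(s(m(s(b), e, cons(cons(e, e), cons(a, b)))), e, cons(a, cons(a, b))), e, cons(a, cons(a, b)))  →  m(s(m(s(b), e, cons(cons(e, e), cons(a, b)))), e, cons(a, cons(a, b)))   [R5 at ε]
3. m(s(m(s(b), e, cons(cons(e, e), cons(a, b)))), e, cons(a, cons(a, b)))  →  s(m(s(b), e, cons(cons(e, e), cons(a, b))))   [R5 at ε]
4. s(m(s(b), e, cons(cons(e, e), cons(a, b))))  →  s(s(b))   [R5 at 1]

Reduce t₂ = s(m(m(s(m(f(a, b), e, cons(a, cons(a, b)))), e, cons(e, cons(a, b))), e, cons(m(m(m(b, e, cons(b, cons(a, b))), e, cons(s(cons(e, b)), cons(a, b))), e, cons(a, m(cons(a, b), e, cons(s(b), cons(a, b))))), cons(a, b)))):
1. s(m(m(s(m(f(a, b), e, cons(a, cons(a, b)))), e, cons(e, cons(a, b))), e, cons(m(m(m(b, e, cons(b, cons(a, b))), e, cons(s(cons(e, b)), cons(a, b))), e, cons(a, m(cons(a, b), e, cons(s(b), cons(a, b))))), cons(a, b))))  →  s(m(s(m(f(a, b), e, cons(a, cons(a, b)))), e, cons(e, cons(a, b))))   [R5 at 1]
2. s(m(s(m(f(a, b), e, cons(a, cons(a, b)))), e, cons(e, cons(a, b))))  →  s(s(m(f(a, b), e, cons(a, cons(a, b)))))   [R5 at 1]
3. s(s(m(f(a, b), e, cons(a, cons(a, b)))))  →  s(s(f(a, b)))   [R5 at 1.1]
4. s(s(f(a, b)))  →  s(s(b))   [R3 at 1.1]

yes — NF(t₁) = s(s(b)), NF(t₂) = s(s(b))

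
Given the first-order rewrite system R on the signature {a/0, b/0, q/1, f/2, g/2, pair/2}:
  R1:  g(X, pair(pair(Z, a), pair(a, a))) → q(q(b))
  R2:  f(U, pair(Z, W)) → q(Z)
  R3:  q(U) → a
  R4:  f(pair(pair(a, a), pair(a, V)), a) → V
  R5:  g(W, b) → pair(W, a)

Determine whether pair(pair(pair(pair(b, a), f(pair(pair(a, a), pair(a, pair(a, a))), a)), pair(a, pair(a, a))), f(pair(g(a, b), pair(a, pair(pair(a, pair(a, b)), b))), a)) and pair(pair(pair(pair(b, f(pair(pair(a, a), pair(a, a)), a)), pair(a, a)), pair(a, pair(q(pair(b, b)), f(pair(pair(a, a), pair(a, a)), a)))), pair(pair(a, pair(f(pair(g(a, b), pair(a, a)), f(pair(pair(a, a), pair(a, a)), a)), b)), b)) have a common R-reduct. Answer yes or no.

Reduce t₁ = pair(pair(pair(pair(b, a), f(pair(pair(a, a), pair(a, pair(a, a))), a)), pair(a, pair(a, a))), f(pair(g(a, b), pair(a, pair(pair(a, pair(a, b)), b))), a)):
1. pair(pair(pair(pair(b, a), f(pair(pair(a, a), pair(a, pair(a, a))), a)), pair(a, pair(a, a))), f(pair(g(a, b), pair(a, pair(pair(a, pair(a, b)), b))), a))  →  pair(pair(pair(pair(b, a), pair(a, a)), pair(a, pair(a, a))), f(pair(g(a, b), pair(a, pair(pair(a, pair(a, b)), b))), a))   [R4 at 1.1.2]
2. pair(pair(pair(pair(b, a), pair(a, a)), pair(a, pair(a, a))), f(pair(g(a, b), pair(a, pair(pair(a, pair(a, b)), b))), a))  →  pair(pair(pair(pair(b, a), pair(a, a)), pair(a, pair(a, a))), f(pair(pair(a, a), pair(a, pair(pair(a, pair(a, b)), b))), a))   [R5 at 2.1.1]
3. pair(pair(pair(pair(b, a), pair(a, a)), pair(a, pair(a, a))), f(pair(pair(a, a), pair(a, pair(pair(a, pair(a, b)), b))), a))  →  pair(pair(pair(pair(b, a), pair(a, a)), pair(a, pair(a, a))), pair(pair(a, pair(a, b)), b))   [R4 at 2]

Reduce t₂ = pair(pair(pair(pair(b, f(pair(pair(a, a), pair(a, a)), a)), pair(a, a)), pair(a, pair(q(pair(b, b)), f(pair(pair(a, a), pair(a, a)), a)))), pair(pair(a, pair(f(pair(g(a, b), pair(a, a)), f(pair(pair(a, a), pair(a, a)), a)), b)), b)):
1. pair(pair(pair(pair(b, f(pair(pair(a, a), pair(a, a)), a)), pair(a, a)), pair(a, pair(q(pair(b, b)), f(pair(pair(a, a), pair(a, a)), a)))), pair(pair(a, pair(f(pair(g(a, b), pair(a, a)), f(pair(pair(a, a), pair(a, a)), a)), b)), b))  →  pair(pair(pair(pair(b, a), pair(a, a)), pair(a, pair(q(pair(b, b)), f(pair(pair(a, a), pair(a, a)), a)))), pair(pair(a, pair(f(pair(g(a, b), pair(a, a)), f(pair(pair(a, a), pair(a, a)), a)), b)), b))   [R4 at 1.1.1.2]
2. pair(pair(pair(pair(b, a), pair(a, a)), pair(a, pair(q(pair(b, b)), f(pair(pair(a, a), pair(a, a)), a)))), pair(pair(a, pair(f(pair(g(a, b), pair(a, a)), f(pair(pair(a, a), pair(a, a)), a)), b)), b))  →  pair(pair(pair(pair(b, a), pair(a, a)), pair(a, pair(a, f(pair(pair(a, a), pair(a, a)), a)))), pair(pair(a, pair(f(pair(g(a, b), pair(a, a)), f(pair(pair(a, a), pair(a, a)), a)), b)), b))   [R3 at 1.2.2.1]
3. pair(pair(pair(pair(b, a), pair(a, a)), pair(a, pair(a, f(pair(pair(a, a), pair(a, a)), a)))), pair(pair(a, pair(f(pair(g(a, b), pair(a, a)), f(pair(pair(a, a), pair(a, a)), a)), b)), b))  →  pair(pair(pair(pair(b, a), pair(a, a)), pair(a, pair(a, a))), pair(pair(a, pair(f(pair(g(a, b), pair(a, a)), f(pair(pair(a, a), pair(a, a)), a)), b)), b))   [R4 at 1.2.2.2]
4. pair(pair(pair(pair(b, a), pair(a, a)), pair(a, pair(a, a))), pair(pair(a, pair(f(pair(g(a, b), pair(a, a)), f(pair(pair(a, a), pair(a, a)), a)), b)), b))  →  pair(pair(pair(pair(b, a), pair(a, a)), pair(a, pair(a, a))), pair(pair(a, pair(f(pair(pair(a, a), pair(a, a)), f(pair(pair(a, a), pair(a, a)), a)), b)), b))   [R5 at 2.1.2.1.1.1]
5. pair(pair(pair(pair(b, a), pair(a, a)), pair(a, pair(a, a))), pair(pair(a, pair(f(pair(pair(a, a), pair(a, a)), f(pair(pair(a, a), pair(a, a)), a)), b)), b))  →  pair(pair(pair(pair(b, a), pair(a, a)), pair(a, pair(a, a))), pair(pair(a, pair(f(pair(pair(a, a), pair(a, a)), a), b)), b))   [R4 at 2.1.2.1.2]
6. pair(pair(pair(pair(b, a), pair(a, a)), pair(a, pair(a, a))), pair(pair(a, pair(f(pair(pair(a, a), pair(a, a)), a), b)), b))  →  pair(pair(pair(pair(b, a), pair(a, a)), pair(a, pair(a, a))), pair(pair(a, pair(a, b)), b))   [R4 at 2.1.2.1]

yes — NF(t₁) = pair(pair(pair(pair(b, a), pair(a, a)), pair(a, pair(a, a))), pair(pair(a, pair(a, b)), b)), NF(t₂) = pair(pair(pair(pair(b, a), pair(a, a)), pair(a, pair(a, a))), pair(pair(a, pair(a, b)), b))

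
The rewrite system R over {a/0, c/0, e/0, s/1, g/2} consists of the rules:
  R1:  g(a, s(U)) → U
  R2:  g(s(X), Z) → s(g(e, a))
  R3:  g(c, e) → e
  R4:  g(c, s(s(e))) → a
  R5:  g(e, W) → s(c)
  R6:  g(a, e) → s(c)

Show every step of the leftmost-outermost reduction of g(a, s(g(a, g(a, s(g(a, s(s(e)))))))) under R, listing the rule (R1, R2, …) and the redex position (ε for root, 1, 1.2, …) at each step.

1. g(a, s(g(a, g(a, s(g(a, s(s(e))))))))  →  g(a, g(a, s(g(a, s(s(e))))))   [R1 at ε]
2. g(a, g(a, s(g(a, s(s(e))))))  →  g(a, g(a, s(s(e))))   [R1 at 2]
3. g(a, g(a, s(s(e))))  →  g(a, s(e))   [R1 at 2]
4. g(a, s(e))  →  e   [R1 at ε]

e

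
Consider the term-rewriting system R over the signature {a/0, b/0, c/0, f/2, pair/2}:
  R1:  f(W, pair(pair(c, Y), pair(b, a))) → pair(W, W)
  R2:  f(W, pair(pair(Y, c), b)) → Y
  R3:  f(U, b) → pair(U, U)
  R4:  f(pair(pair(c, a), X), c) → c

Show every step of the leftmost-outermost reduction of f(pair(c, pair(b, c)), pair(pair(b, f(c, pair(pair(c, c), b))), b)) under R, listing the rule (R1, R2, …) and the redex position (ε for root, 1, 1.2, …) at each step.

1. f(pair(c, pair(b, c)), pair(pair(b, f(c, pair(pair(c, c), b))), b))  →  f(pair(c, pair(b, c)), pair(pair(b, c), b))   [R2 at 2.1.2]
2. f(pair(c, pair(b, c)), pair(pair(b, c), b))  →  b   [R2 at ε]

b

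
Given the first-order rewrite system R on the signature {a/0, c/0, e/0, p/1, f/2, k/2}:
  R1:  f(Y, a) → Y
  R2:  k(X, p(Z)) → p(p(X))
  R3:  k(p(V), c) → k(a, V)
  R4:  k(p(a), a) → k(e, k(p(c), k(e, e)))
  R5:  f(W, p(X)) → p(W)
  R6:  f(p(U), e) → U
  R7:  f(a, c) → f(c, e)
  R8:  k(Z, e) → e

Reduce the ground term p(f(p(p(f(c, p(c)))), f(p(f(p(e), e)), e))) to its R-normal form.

1. p(f(p(p(f(c, p(c)))), f(p(f(p(e), e)), e)))  →  p(f(p(p(p(c))), f(p(f(p(e), e)), e)))   [R5 at 1.1.1.1]
2. p(f(p(p(p(c))), f(p(f(p(e), e)), e)))  →  p(f(p(p(p(c))), f(p(e), e)))   [R6 at 1.2]
3. p(f(p(p(p(c))), f(p(e), e)))  →  p(f(p(p(p(c))), e))   [R6 at 1.2]
4. p(f(p(p(p(c))), e))  →  p(p(p(c)))   [R6 at 1]

p(p(p(c)))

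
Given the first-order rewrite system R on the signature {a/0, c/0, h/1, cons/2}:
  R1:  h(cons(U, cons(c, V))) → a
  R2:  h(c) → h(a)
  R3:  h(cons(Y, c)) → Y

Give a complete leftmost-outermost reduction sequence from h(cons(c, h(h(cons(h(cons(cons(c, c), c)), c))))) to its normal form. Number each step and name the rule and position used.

1. h(cons(c, h(h(cons(h(cons(cons(c, c), c)), c)))))  →  h(cons(c, h(h(cons(cons(c, c), c)))))   [R3 at 1.2.1]
2. h(cons(c, h(h(cons(cons(c, c), c)))))  →  h(cons(c, h(cons(c, c))))   [R3 at 1.2.1]
3. h(cons(c, h(cons(c, c))))  →  h(cons(c, c))   [R3 at 1.2]
4. h(cons(c, c))  →  c   [R3 at ε]

c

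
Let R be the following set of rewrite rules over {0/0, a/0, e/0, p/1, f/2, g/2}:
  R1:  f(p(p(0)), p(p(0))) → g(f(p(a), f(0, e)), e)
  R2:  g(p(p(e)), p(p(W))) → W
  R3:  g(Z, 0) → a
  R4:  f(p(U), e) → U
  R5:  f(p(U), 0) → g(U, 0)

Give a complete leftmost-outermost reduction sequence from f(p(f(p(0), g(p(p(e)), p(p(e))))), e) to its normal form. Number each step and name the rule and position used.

0

1. f(p(f(p(0), g(p(p(e)), p(p(e))))), e)  →  f(p(0), g(p(p(e)), p(p(e))))   [R4 at ε]
2. f(p(0), g(p(p(e)), p(p(e))))  →  f(p(0), e)   [R2 at 2]
3. f(p(0), e)  →  0   [R4 at ε]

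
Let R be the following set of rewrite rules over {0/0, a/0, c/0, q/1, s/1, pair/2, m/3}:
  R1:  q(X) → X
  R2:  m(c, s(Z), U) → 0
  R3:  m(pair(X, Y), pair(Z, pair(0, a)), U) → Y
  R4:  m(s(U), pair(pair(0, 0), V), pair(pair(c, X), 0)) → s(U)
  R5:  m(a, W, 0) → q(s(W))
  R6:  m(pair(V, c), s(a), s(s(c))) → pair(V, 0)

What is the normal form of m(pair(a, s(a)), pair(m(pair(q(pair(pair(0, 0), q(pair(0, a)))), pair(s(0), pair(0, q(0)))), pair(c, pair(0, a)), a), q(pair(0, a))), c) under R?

s(a)

1. m(pair(a, s(a)), pair(m(pair(q(pair(pair(0, 0), q(pair(0, a)))), pair(s(0), pair(0, q(0)))), pair(c, pair(0, a)), a), q(pair(0, a))), c)  →  m(pair(a, s(a)), pair(pair(s(0), pair(0, q(0))), q(pair(0, a))), c)   [R3 at 2.1]
2. m(pair(a, s(a)), pair(pair(s(0), pair(0, q(0))), q(pair(0, a))), c)  →  m(pair(a, s(a)), pair(pair(s(0), pair(0, 0)), q(pair(0, a))), c)   [R1 at 2.1.2.2]
3. m(pair(a, s(a)), pair(pair(s(0), pair(0, 0)), q(pair(0, a))), c)  →  m(pair(a, s(a)), pair(pair(s(0), pair(0, 0)), pair(0, a)), c)   [R1 at 2.2]
4. m(pair(a, s(a)), pair(pair(s(0), pair(0, 0)), pair(0, a)), c)  →  s(a)   [R3 at ε]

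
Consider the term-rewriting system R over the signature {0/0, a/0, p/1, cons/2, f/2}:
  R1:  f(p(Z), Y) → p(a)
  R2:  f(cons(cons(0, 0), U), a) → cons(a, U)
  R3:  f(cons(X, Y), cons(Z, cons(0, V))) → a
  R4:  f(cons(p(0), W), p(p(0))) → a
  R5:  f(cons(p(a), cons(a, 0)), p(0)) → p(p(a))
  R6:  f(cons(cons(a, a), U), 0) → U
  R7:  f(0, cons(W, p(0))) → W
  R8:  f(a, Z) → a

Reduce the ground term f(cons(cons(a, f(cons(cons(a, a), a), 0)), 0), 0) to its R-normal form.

0

1. f(cons(cons(a, f(cons(cons(a, a), a), 0)), 0), 0)  →  f(cons(cons(a, a), 0), 0)   [R6 at 1.1.2]
2. f(cons(cons(a, a), 0), 0)  →  0   [R6 at ε]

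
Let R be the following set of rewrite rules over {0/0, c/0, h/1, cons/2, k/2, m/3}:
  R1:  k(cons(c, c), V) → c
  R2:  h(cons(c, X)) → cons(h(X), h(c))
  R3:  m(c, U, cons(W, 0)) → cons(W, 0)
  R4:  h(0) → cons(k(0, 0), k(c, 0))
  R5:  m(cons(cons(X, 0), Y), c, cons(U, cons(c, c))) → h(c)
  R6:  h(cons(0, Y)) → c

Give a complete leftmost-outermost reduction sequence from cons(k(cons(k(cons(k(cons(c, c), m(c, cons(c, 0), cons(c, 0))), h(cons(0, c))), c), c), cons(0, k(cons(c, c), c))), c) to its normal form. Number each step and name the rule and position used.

1. cons(k(cons(k(cons(k(cons(c, c), m(c, cons(c, 0), cons(c, 0))), h(cons(0, c))), c), c), cons(0, k(cons(c, c), c))), c)  →  cons(k(cons(k(cons(c, h(cons(0, c))), c), c), cons(0, k(cons(c, c), c))), c)   [R1 at 1.1.1.1.1]
2. cons(k(cons(k(cons(c, h(cons(0, c))), c), c), cons(0, k(cons(c, c), c))), c)  →  cons(k(cons(k(cons(c, c), c), c), cons(0, k(cons(c, c), c))), c)   [R6 at 1.1.1.1.2]
3. cons(k(cons(k(cons(c, c), c), c), cons(0, k(cons(c, c), c))), c)  →  cons(k(cons(c, c), cons(0, k(cons(c, c), c))), c)   [R1 at 1.1.1]
4. cons(k(cons(c, c), cons(0, k(cons(c, c), c))), c)  →  cons(c, c)   [R1 at 1]

cons(c, c)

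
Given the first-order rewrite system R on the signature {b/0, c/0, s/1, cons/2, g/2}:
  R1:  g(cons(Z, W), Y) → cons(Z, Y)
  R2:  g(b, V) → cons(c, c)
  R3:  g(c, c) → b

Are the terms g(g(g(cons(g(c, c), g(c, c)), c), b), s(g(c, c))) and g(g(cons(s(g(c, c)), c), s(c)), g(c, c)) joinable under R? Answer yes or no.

Reduce t₁ = g(g(g(cons(g(c, c), g(c, c)), c), b), s(g(c, c))):
1. g(g(g(cons(g(c, c), g(c, c)), c), b), s(g(c, c)))  →  g(g(cons(g(c, c), c), b), s(g(c, c)))   [R1 at 1.1]
2. g(g(cons(g(c, c), c), b), s(g(c, c)))  →  g(cons(g(c, c), b), s(g(c, c)))   [R1 at 1]
3. g(cons(g(c, c), b), s(g(c, c)))  →  cons(g(c, c), s(g(c, c)))   [R1 at ε]
4. cons(g(c, c), s(g(c, c)))  →  cons(b, s(g(c, c)))   [R3 at 1]
5. cons(b, s(g(c, c)))  →  cons(b, s(b))   [R3 at 2.1]

Reduce t₂ = g(g(cons(s(g(c, c)), c), s(c)), g(c, c)):
1. g(g(cons(s(g(c, c)), c), s(c)), g(c, c))  →  g(cons(s(g(c, c)), s(c)), g(c, c))   [R1 at 1]
2. g(cons(s(g(c, c)), s(c)), g(c, c))  →  cons(s(g(c, c)), g(c, c))   [R1 at ε]
3. cons(s(g(c, c)), g(c, c))  →  cons(s(b), g(c, c))   [R3 at 1.1]
4. cons(s(b), g(c, c))  →  cons(s(b), b)   [R3 at 2]

no — NF(t₁) = cons(b, s(b)), NF(t₂) = cons(s(b), b)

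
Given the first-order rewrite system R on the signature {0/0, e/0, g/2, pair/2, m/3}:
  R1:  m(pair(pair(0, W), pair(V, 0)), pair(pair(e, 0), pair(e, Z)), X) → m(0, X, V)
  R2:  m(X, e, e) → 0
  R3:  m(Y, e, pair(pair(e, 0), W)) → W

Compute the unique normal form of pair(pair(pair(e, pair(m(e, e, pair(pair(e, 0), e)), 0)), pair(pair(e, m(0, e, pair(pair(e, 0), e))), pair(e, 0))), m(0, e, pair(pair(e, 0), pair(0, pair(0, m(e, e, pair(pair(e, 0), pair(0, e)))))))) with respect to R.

pair(pair(pair(e, pair(e, 0)), pair(pair(e, e), pair(e, 0))), pair(0, pair(0, pair(0, e))))

1. pair(pair(pair(e, pair(m(e, e, pair(pair(e, 0), e)), 0)), pair(pair(e, m(0, e, pair(pair(e, 0), e))), pair(e, 0))), m(0, e, pair(pair(e, 0), pair(0, pair(0, m(e, e, pair(pair(e, 0), pair(0, e))))))))  →  pair(pair(pair(e, pair(e, 0)), pair(pair(e, m(0, e, pair(pair(e, 0), e))), pair(e, 0))), m(0, e, pair(pair(e, 0), pair(0, pair(0, m(e, e, pair(pair(e, 0), pair(0, e))))))))   [R3 at 1.1.2.1]
2. pair(pair(pair(e, pair(e, 0)), pair(pair(e, m(0, e, pair(pair(e, 0), e))), pair(e, 0))), m(0, e, pair(pair(e, 0), pair(0, pair(0, m(e, e, pair(pair(e, 0), pair(0, e))))))))  →  pair(pair(pair(e, pair(e, 0)), pair(pair(e, e), pair(e, 0))), m(0, e, pair(pair(e, 0), pair(0, pair(0, m(e, e, pair(pair(e, 0), pair(0, e))))))))   [R3 at 1.2.1.2]
3. pair(pair(pair(e, pair(e, 0)), pair(pair(e, e), pair(e, 0))), m(0, e, pair(pair(e, 0), pair(0, pair(0, m(e, e, pair(pair(e, 0), pair(0, e))))))))  →  pair(pair(pair(e, pair(e, 0)), pair(pair(e, e), pair(e, 0))), pair(0, pair(0, m(e, e, pair(pair(e, 0), pair(0, e))))))   [R3 at 2]
4. pair(pair(pair(e, pair(e, 0)), pair(pair(e, e), pair(e, 0))), pair(0, pair(0, m(e, e, pair(pair(e, 0), pair(0, e))))))  →  pair(pair(pair(e, pair(e, 0)), pair(pair(e, e), pair(e, 0))), pair(0, pair(0, pair(0, e))))   [R3 at 2.2.2]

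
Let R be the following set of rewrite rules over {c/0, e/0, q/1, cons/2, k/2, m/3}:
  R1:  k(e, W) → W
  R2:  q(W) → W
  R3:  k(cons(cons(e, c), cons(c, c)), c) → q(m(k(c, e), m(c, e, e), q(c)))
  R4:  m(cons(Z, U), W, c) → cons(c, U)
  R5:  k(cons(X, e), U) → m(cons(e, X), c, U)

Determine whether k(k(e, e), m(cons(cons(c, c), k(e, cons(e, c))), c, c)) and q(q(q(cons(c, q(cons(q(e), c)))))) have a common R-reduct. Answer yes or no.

Reduce t₁ = k(k(e, e), m(cons(cons(c, c), k(e, cons(e, c))), c, c)):
1. k(k(e, e), m(cons(cons(c, c), k(e, cons(e, c))), c, c))  →  k(e, m(cons(cons(c, c), k(e, cons(e, c))), c, c))   [R1 at 1]
2. k(e, m(cons(cons(c, c), k(e, cons(e, c))), c, c))  →  m(cons(cons(c, c), k(e, cons(e, c))), c, c)   [R1 at ε]
3. m(cons(cons(c, c), k(e, cons(e, c))), c, c)  →  cons(c, k(e, cons(e, c)))   [R4 at ε]
4. cons(c, k(e, cons(e, c)))  →  cons(c, cons(e, c))   [R1 at 2]

Reduce t₂ = q(q(q(cons(c, q(cons(q(e), c)))))):
1. q(q(q(cons(c, q(cons(q(e), c))))))  →  q(q(cons(c, q(cons(q(e), c)))))   [R2 at ε]
2. q(q(cons(c, q(cons(q(e), c)))))  →  q(cons(c, q(cons(q(e), c))))   [R2 at ε]
3. q(cons(c, q(cons(q(e), c))))  →  cons(c, q(cons(q(e), c)))   [R2 at ε]
4. cons(c, q(cons(q(e), c)))  →  cons(c, cons(q(e), c))   [R2 at 2]
5. cons(c, cons(q(e), c))  →  cons(c, cons(e, c))   [R2 at 2.1]

yes — NF(t₁) = cons(c, cons(e, c)), NF(t₂) = cons(c, cons(e, c))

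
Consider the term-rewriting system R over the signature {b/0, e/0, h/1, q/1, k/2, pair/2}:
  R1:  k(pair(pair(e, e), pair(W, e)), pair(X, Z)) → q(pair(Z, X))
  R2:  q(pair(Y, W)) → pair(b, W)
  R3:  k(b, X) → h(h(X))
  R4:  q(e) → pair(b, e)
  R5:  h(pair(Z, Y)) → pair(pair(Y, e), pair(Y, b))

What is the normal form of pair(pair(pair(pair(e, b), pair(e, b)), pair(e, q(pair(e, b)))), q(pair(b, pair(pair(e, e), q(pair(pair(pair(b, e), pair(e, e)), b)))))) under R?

1. pair(pair(pair(pair(e, b), pair(e, b)), pair(e, q(pair(e, b)))), q(pair(b, pair(pair(e, e), q(pair(pair(pair(b, e), pair(e, e)), b))))))  →  pair(pair(pair(pair(e, b), pair(e, b)), pair(e, pair(b, b))), q(pair(b, pair(pair(e, e), q(pair(pair(pair(b, e), pair(e, e)), b))))))   [R2 at 1.2.2]
2. pair(pair(pair(pair(e, b), pair(e, b)), pair(e, pair(b, b))), q(pair(b, pair(pair(e, e), q(pair(pair(pair(b, e), pair(e, e)), b))))))  →  pair(pair(pair(pair(e, b), pair(e, b)), pair(e, pair(b, b))), pair(b, pair(pair(e, e), q(pair(pair(pair(b, e), pair(e, e)), b)))))   [R2 at 2]
3. pair(pair(pair(pair(e, b), pair(e, b)), pair(e, pair(b, b))), pair(b, pair(pair(e, e), q(pair(pair(pair(b, e), pair(e, e)), b)))))  →  pair(pair(pair(pair(e, b), pair(e, b)), pair(e, pair(b, b))), pair(b, pair(pair(e, e), pair(b, b))))   [R2 at 2.2.2]

pair(pair(pair(pair(e, b), pair(e, b)), pair(e, pair(b, b))), pair(b, pair(pair(e, e), pair(b, b))))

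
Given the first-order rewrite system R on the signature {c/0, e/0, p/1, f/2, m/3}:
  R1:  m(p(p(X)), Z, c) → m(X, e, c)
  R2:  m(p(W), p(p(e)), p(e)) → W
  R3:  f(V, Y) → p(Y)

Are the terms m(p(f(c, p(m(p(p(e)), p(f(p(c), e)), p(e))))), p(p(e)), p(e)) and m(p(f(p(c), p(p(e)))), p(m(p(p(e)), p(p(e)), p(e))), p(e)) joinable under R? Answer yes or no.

yes — NF(t₁) = p(p(p(e))), NF(t₂) = p(p(p(e)))

Reduce t₁ = m(p(f(c, p(m(p(p(e)), p(f(p(c), e)), p(e))))), p(p(e)), p(e)):
1. m(p(f(c, p(m(p(p(e)), p(f(p(c), e)), p(e))))), p(p(e)), p(e))  →  f(c, p(m(p(p(e)), p(f(p(c), e)), p(e))))   [R2 at ε]
2. f(c, p(m(p(p(e)), p(f(p(c), e)), p(e))))  →  p(p(m(p(p(e)), p(f(p(c), e)), p(e))))   [R3 at ε]
3. p(p(m(p(p(e)), p(f(p(c), e)), p(e))))  →  p(p(m(p(p(e)), p(p(e)), p(e))))   [R3 at 1.1.2.1]
4. p(p(m(p(p(e)), p(p(e)), p(e))))  →  p(p(p(e)))   [R2 at 1.1]

Reduce t₂ = m(p(f(p(c), p(p(e)))), p(m(p(p(e)), p(p(e)), p(e))), p(e)):
1. m(p(f(p(c), p(p(e)))), p(m(p(p(e)), p(p(e)), p(e))), p(e))  →  m(p(p(p(p(e)))), p(m(p(p(e)), p(p(e)), p(e))), p(e))   [R3 at 1.1]
2. m(p(p(p(p(e)))), p(m(p(p(e)), p(p(e)), p(e))), p(e))  →  m(p(p(p(p(e)))), p(p(e)), p(e))   [R2 at 2.1]
3. m(p(p(p(p(e)))), p(p(e)), p(e))  →  p(p(p(e)))   [R2 at ε]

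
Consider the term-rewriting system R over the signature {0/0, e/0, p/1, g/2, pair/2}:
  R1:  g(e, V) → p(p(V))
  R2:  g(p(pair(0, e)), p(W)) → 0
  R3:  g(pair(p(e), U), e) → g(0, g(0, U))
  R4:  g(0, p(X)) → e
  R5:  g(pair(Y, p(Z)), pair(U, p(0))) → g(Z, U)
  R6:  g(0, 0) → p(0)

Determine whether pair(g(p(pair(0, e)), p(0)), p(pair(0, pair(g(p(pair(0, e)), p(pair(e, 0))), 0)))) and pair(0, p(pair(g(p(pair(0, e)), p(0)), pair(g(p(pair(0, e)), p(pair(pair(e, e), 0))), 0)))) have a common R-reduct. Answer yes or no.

yes — NF(t₁) = pair(0, p(pair(0, pair(0, 0)))), NF(t₂) = pair(0, p(pair(0, pair(0, 0))))

Reduce t₁ = pair(g(p(pair(0, e)), p(0)), p(pair(0, pair(g(p(pair(0, e)), p(pair(e, 0))), 0)))):
1. pair(g(p(pair(0, e)), p(0)), p(pair(0, pair(g(p(pair(0, e)), p(pair(e, 0))), 0))))  →  pair(0, p(pair(0, pair(g(p(pair(0, e)), p(pair(e, 0))), 0))))   [R2 at 1]
2. pair(0, p(pair(0, pair(g(p(pair(0, e)), p(pair(e, 0))), 0))))  →  pair(0, p(pair(0, pair(0, 0))))   [R2 at 2.1.2.1]

Reduce t₂ = pair(0, p(pair(g(p(pair(0, e)), p(0)), pair(g(p(pair(0, e)), p(pair(pair(e, e), 0))), 0)))):
1. pair(0, p(pair(g(p(pair(0, e)), p(0)), pair(g(p(pair(0, e)), p(pair(pair(e, e), 0))), 0))))  →  pair(0, p(pair(0, pair(g(p(pair(0, e)), p(pair(pair(e, e), 0))), 0))))   [R2 at 2.1.1]
2. pair(0, p(pair(0, pair(g(p(pair(0, e)), p(pair(pair(e, e), 0))), 0))))  →  pair(0, p(pair(0, pair(0, 0))))   [R2 at 2.1.2.1]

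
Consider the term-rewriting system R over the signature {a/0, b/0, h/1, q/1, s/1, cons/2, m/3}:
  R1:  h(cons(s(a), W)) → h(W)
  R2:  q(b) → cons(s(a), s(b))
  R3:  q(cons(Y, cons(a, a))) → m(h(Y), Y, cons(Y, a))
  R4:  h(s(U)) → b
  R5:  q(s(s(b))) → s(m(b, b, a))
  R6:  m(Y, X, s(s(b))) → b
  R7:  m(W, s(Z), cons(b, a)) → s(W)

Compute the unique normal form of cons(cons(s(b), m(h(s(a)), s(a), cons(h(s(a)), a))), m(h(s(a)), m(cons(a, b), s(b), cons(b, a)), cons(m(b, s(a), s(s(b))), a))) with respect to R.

1. cons(cons(s(b), m(h(s(a)), s(a), cons(h(s(a)), a))), m(h(s(a)), m(cons(a, b), s(b), cons(b, a)), cons(m(b, s(a), s(s(b))), a)))  →  cons(cons(s(b), m(b, s(a), cons(h(s(a)), a))), m(h(s(a)), m(cons(a, b), s(b), cons(b, a)), cons(m(b, s(a), s(s(b))), a)))   [R4 at 1.2.1]
2. cons(cons(s(b), m(b, s(a), cons(h(s(a)), a))), m(h(s(a)), m(cons(a, b), s(b), cons(b, a)), cons(m(b, s(a), s(s(b))), a)))  →  cons(cons(s(b), m(b, s(a), cons(b, a))), m(h(s(a)), m(cons(a, b), s(b), cons(b, a)), cons(m(b, s(a), s(s(b))), a)))   [R4 at 1.2.3.1]
3. cons(cons(s(b), m(b, s(a), cons(b, a))), m(h(s(a)), m(cons(a, b), s(b), cons(b, a)), cons(m(b, s(a), s(s(b))), a)))  →  cons(cons(s(b), s(b)), m(h(s(a)), m(cons(a, b), s(b), cons(b, a)), cons(m(b, s(a), s(s(b))), a)))   [R7 at 1.2]
4. cons(cons(s(b), s(b)), m(h(s(a)), m(cons(a, b), s(b), cons(b, a)), cons(m(b, s(a), s(s(b))), a)))  →  cons(cons(s(b), s(b)), m(b, m(cons(a, b), s(b), cons(b, a)), cons(m(b, s(a), s(s(b))), a)))   [R4 at 2.1]
5. cons(cons(s(b), s(b)), m(b, m(cons(a, b), s(b), cons(b, a)), cons(m(b, s(a), s(s(b))), a)))  →  cons(cons(s(b), s(b)), m(b, s(cons(a, b)), cons(m(b, s(a), s(s(b))), a)))   [R7 at 2.2]
6. cons(cons(s(b), s(b)), m(b, s(cons(a, b)), cons(m(b, s(a), s(s(b))), a)))  →  cons(cons(s(b), s(b)), m(b, s(cons(a, b)), cons(b, a)))   [R6 at 2.3.1]
7. cons(cons(s(b), s(b)), m(b, s(cons(a, b)), cons(b, a)))  →  cons(cons(s(b), s(b)), s(b))   [R7 at 2]

cons(cons(s(b), s(b)), s(b))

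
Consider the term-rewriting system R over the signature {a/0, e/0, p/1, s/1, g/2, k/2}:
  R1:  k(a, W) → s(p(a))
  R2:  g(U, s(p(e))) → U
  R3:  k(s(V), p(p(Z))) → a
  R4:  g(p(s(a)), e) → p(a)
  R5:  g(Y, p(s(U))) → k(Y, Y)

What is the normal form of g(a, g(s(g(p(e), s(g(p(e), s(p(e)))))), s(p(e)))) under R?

a

1. g(a, g(s(g(p(e), s(g(p(e), s(p(e)))))), s(p(e))))  →  g(a, s(g(p(e), s(g(p(e), s(p(e)))))))   [R2 at 2]
2. g(a, s(g(p(e), s(g(p(e), s(p(e)))))))  →  g(a, s(g(p(e), s(p(e)))))   [R2 at 2.1.2.1]
3. g(a, s(g(p(e), s(p(e)))))  →  g(a, s(p(e)))   [R2 at 2.1]
4. g(a, s(p(e)))  →  a   [R2 at ε]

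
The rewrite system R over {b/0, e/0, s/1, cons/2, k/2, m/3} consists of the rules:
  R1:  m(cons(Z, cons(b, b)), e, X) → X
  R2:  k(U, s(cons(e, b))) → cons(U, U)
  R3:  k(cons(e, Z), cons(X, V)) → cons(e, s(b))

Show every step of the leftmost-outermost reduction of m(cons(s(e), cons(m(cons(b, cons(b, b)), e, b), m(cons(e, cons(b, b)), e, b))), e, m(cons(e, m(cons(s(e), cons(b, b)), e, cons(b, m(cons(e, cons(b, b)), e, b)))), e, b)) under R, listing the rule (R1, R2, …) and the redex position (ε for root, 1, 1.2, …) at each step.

b

1. m(cons(s(e), cons(m(cons(b, cons(b, b)), e, b), m(cons(e, cons(b, b)), e, b))), e, m(cons(e, m(cons(s(e), cons(b, b)), e, cons(b, m(cons(e, cons(b, b)), e, b)))), e, b))  →  m(cons(s(e), cons(b, m(cons(e, cons(b, b)), e, b))), e, m(cons(e, m(cons(s(e), cons(b, b)), e, cons(b, m(cons(e, cons(b, b)), e, b)))), e, b))   [R1 at 1.2.1]
2. m(cons(s(e), cons(b, m(cons(e, cons(b, b)), e, b))), e, m(cons(e, m(cons(s(e), cons(b, b)), e, cons(b, m(cons(e, cons(b, b)), e, b)))), e, b))  →  m(cons(s(e), cons(b, b)), e, m(cons(e, m(cons(s(e), cons(b, b)), e, cons(b, m(cons(e, cons(b, b)), e, b)))), e, b))   [R1 at 1.2.2]
3. m(cons(s(e), cons(b, b)), e, m(cons(e, m(cons(s(e), cons(b, b)), e, cons(b, m(cons(e, cons(b, b)), e, b)))), e, b))  →  m(cons(e, m(cons(s(e), cons(b, b)), e, cons(b, m(cons(e, cons(b, b)), e, b)))), e, b)   [R1 at ε]
4. m(cons(e, m(cons(s(e), cons(b, b)), e, cons(b, m(cons(e, cons(b, b)), e, b)))), e, b)  →  m(cons(e, cons(b, m(cons(e, cons(b, b)), e, b))), e, b)   [R1 at 1.2]
5. m(cons(e, cons(b, m(cons(e, cons(b, b)), e, b))), e, b)  →  m(cons(e, cons(b, b)), e, b)   [R1 at 1.2.2]
6. m(cons(e, cons(b, b)), e, b)  →  b   [R1 at ε]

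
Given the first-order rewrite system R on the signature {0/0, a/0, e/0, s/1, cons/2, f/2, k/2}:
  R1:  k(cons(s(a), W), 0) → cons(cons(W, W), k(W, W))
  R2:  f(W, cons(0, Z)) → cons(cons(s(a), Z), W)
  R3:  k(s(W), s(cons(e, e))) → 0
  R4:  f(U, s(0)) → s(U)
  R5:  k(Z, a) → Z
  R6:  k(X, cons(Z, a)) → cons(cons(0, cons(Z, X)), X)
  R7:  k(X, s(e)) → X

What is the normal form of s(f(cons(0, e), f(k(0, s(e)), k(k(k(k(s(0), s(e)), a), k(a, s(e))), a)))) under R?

1. s(f(cons(0, e), f(k(0, s(e)), k(k(k(k(s(0), s(e)), a), k(a, s(e))), a))))  →  s(f(cons(0, e), f(0, k(k(k(k(s(0), s(e)), a), k(a, s(e))), a))))   [R7 at 1.2.1]
2. s(f(cons(0, e), f(0, k(k(k(k(s(0), s(e)), a), k(a, s(e))), a))))  →  s(f(cons(0, e), f(0, k(k(k(s(0), s(e)), a), k(a, s(e))))))   [R5 at 1.2.2]
3. s(f(cons(0, e), f(0, k(k(k(s(0), s(e)), a), k(a, s(e))))))  →  s(f(cons(0, e), f(0, k(k(s(0), s(e)), k(a, s(e))))))   [R5 at 1.2.2.1]
4. s(f(cons(0, e), f(0, k(k(s(0), s(e)), k(a, s(e))))))  →  s(f(cons(0, e), f(0, k(s(0), k(a, s(e))))))   [R7 at 1.2.2.1]
5. s(f(cons(0, e), f(0, k(s(0), k(a, s(e))))))  →  s(f(cons(0, e), f(0, k(s(0), a))))   [R7 at 1.2.2.2]
6. s(f(cons(0, e), f(0, k(s(0), a))))  →  s(f(cons(0, e), f(0, s(0))))   [R5 at 1.2.2]
7. s(f(cons(0, e), f(0, s(0))))  →  s(f(cons(0, e), s(0)))   [R4 at 1.2]
8. s(f(cons(0, e), s(0)))  →  s(s(cons(0, e)))   [R4 at 1]

s(s(cons(0, e)))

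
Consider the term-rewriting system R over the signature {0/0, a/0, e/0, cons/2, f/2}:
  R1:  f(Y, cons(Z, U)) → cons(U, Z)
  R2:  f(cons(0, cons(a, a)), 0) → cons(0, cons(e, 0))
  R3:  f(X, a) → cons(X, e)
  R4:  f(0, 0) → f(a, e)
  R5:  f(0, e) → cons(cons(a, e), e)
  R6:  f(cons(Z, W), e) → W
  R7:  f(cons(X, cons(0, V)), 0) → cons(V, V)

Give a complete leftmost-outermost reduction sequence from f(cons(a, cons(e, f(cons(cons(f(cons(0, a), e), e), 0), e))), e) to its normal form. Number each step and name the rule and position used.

cons(e, 0)

1. f(cons(a, cons(e, f(cons(cons(f(cons(0, a), e), e), 0), e))), e)  →  cons(e, f(cons(cons(f(cons(0, a), e), e), 0), e))   [R6 at ε]
2. cons(e, f(cons(cons(f(cons(0, a), e), e), 0), e))  →  cons(e, 0)   [R6 at 2]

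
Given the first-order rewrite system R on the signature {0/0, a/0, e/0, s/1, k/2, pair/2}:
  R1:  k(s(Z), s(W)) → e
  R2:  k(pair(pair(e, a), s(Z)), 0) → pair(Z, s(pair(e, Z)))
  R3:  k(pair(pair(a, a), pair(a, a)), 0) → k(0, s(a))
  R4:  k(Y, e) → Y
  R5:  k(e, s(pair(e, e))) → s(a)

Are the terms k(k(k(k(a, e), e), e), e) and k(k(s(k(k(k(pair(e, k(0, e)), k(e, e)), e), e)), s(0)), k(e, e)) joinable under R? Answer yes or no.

Reduce t₁ = k(k(k(k(a, e), e), e), e):
1. k(k(k(k(a, e), e), e), e)  →  k(k(k(a, e), e), e)   [R4 at ε]
2. k(k(k(a, e), e), e)  →  k(k(a, e), e)   [R4 at ε]
3. k(k(a, e), e)  →  k(a, e)   [R4 at ε]
4. k(a, e)  →  a   [R4 at ε]

Reduce t₂ = k(k(s(k(k(k(pair(e, k(0, e)), k(e, e)), e), e)), s(0)), k(e, e)):
1. k(k(s(k(k(k(pair(e, k(0, e)), k(e, e)), e), e)), s(0)), k(e, e))  →  k(e, k(e, e))   [R1 at 1]
2. k(e, k(e, e))  →  k(e, e)   [R4 at 2]
3. k(e, e)  →  e   [R4 at ε]

no — NF(t₁) = a, NF(t₂) = e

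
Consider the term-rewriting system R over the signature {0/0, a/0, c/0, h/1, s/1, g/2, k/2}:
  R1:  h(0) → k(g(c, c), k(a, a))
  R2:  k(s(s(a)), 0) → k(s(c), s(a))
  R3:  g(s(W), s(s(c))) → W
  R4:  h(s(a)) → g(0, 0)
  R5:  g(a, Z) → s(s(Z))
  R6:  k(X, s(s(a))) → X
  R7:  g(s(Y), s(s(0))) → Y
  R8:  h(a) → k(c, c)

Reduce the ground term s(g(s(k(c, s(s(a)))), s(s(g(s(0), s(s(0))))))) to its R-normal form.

s(c)

1. s(g(s(k(c, s(s(a)))), s(s(g(s(0), s(s(0)))))))  →  s(g(s(c), s(s(g(s(0), s(s(0)))))))   [R6 at 1.1.1]
2. s(g(s(c), s(s(g(s(0), s(s(0)))))))  →  s(g(s(c), s(s(0))))   [R7 at 1.2.1.1]
3. s(g(s(c), s(s(0))))  →  s(c)   [R7 at 1]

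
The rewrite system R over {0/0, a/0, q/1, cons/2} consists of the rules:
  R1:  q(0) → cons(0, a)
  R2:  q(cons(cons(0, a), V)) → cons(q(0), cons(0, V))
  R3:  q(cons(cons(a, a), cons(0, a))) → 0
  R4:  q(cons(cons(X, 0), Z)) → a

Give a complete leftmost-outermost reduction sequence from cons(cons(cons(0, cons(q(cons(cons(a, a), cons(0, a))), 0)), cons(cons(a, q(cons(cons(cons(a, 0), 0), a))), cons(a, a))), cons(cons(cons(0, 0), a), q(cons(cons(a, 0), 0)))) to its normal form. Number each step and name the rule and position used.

cons(cons(cons(0, cons(0, 0)), cons(cons(a, a), cons(a, a))), cons(cons(cons(0, 0), a), a))

1. cons(cons(cons(0, cons(q(cons(cons(a, a), cons(0, a))), 0)), cons(cons(a, q(cons(cons(cons(a, 0), 0), a))), cons(a, a))), cons(cons(cons(0, 0), a), q(cons(cons(a, 0), 0))))  →  cons(cons(cons(0, cons(0, 0)), cons(cons(a, q(cons(cons(cons(a, 0), 0), a))), cons(a, a))), cons(cons(cons(0, 0), a), q(cons(cons(a, 0), 0))))   [R3 at 1.1.2.1]
2. cons(cons(cons(0, cons(0, 0)), cons(cons(a, q(cons(cons(cons(a, 0), 0), a))), cons(a, a))), cons(cons(cons(0, 0), a), q(cons(cons(a, 0), 0))))  →  cons(cons(cons(0, cons(0, 0)), cons(cons(a, a), cons(a, a))), cons(cons(cons(0, 0), a), q(cons(cons(a, 0), 0))))   [R4 at 1.2.1.2]
3. cons(cons(cons(0, cons(0, 0)), cons(cons(a, a), cons(a, a))), cons(cons(cons(0, 0), a), q(cons(cons(a, 0), 0))))  →  cons(cons(cons(0, cons(0, 0)), cons(cons(a, a), cons(a, a))), cons(cons(cons(0, 0), a), a))   [R4 at 2.2]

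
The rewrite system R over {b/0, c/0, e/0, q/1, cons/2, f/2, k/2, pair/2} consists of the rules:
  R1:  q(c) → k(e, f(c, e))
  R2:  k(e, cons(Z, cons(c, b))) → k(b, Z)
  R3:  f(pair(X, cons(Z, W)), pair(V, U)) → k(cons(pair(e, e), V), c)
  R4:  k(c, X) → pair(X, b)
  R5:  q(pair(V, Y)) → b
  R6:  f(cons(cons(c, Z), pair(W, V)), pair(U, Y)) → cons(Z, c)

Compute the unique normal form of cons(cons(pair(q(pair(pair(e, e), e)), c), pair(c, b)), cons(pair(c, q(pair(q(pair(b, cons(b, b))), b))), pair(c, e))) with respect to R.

1. cons(cons(pair(q(pair(pair(e, e), e)), c), pair(c, b)), cons(pair(c, q(pair(q(pair(b, cons(b, b))), b))), pair(c, e)))  →  cons(cons(pair(b, c), pair(c, b)), cons(pair(c, q(pair(q(pair(b, cons(b, b))), b))), pair(c, e)))   [R5 at 1.1.1]
2. cons(cons(pair(b, c), pair(c, b)), cons(pair(c, q(pair(q(pair(b, cons(b, b))), b))), pair(c, e)))  →  cons(cons(pair(b, c), pair(c, b)), cons(pair(c, b), pair(c, e)))   [R5 at 2.1.2]

cons(cons(pair(b, c), pair(c, b)), cons(pair(c, b), pair(c, e)))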